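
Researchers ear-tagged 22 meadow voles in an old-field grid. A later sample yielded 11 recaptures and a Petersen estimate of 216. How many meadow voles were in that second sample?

From N = M·C/R: C = N·R / M = 216·11 / 22 = 2376 / 22 = 108.

C = 108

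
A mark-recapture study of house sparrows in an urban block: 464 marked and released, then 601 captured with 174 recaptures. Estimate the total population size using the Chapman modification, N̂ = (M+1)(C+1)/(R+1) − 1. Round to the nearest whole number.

N̂ = (464+1)(601+1)/(174+1) − 1 = 465·602/175 − 1
= 279930/175 − 1 ≈ 1599.6 − 1 ≈ 1598.6 → 1599

N ≈ 1599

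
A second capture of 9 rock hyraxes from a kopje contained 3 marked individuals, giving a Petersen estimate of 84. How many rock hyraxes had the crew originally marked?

M = 28

From N = M·C/R: M = N·R / C = 84·3 / 9 = 252 / 9 = 28.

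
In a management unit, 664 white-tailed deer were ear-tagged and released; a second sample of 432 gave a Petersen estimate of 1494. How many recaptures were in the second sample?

R = 192

From N = M·C/R: R = M·C / N = 664·432 / 1494 = 286848 / 1494 = 192.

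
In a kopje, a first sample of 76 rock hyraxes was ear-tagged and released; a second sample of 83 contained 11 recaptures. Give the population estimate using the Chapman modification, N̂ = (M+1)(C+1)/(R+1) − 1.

N̂ = (76+1)(83+1)/(11+1) − 1 = 77·84/12 − 1
= 6468/12 − 1 = 539 − 1 = 538

N = 538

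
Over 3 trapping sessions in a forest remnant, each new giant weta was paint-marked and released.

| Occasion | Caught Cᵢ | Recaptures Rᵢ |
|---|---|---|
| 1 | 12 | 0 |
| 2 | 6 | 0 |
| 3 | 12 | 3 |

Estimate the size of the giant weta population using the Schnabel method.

N = 96

Marked at large before each occasion: Mᵢ = Σⱼ<ᵢ (Cⱼ − Rⱼ) → M1=0, M2=12, M3=18
Σ MᵢCᵢ = 0·12 + 12·6 + 18·12 = 0 + 72 + 216 = 288
Σ Rᵢ = 0 + 0 + 3 = 3
N̂ = 288 / 3 = 96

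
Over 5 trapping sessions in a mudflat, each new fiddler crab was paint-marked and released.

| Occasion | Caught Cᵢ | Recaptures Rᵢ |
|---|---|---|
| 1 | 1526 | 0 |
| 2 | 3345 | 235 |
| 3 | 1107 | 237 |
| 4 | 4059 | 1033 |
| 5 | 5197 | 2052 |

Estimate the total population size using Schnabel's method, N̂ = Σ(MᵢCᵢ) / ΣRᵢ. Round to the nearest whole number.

N ≈ 21,627

Marked at large before each occasion: Mᵢ = Σⱼ<ᵢ (Cⱼ − Rⱼ) → M1=0, M2=1526, M3=4636, M4=5506, M5=8532
Σ MᵢCᵢ = 0·1526 + 1526·3345 + 4636·1107 + 5506·4059 + 8532·5197 = 0 + 5104470 + 5132052 + 22348854 + 44340804 = 76926180
Σ Rᵢ = 0 + 235 + 237 + 1033 + 2052 = 3557
N̂ = 76926180 / 3557 ≈ 21626.7 → 21627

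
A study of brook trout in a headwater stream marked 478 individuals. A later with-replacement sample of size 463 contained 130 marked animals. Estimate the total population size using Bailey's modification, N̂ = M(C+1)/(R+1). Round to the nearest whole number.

N̂ = 478·(463+1)/(130+1) = 478·464/131 = 221792/131 ≈ 1693.1 → 1693

N ≈ 1693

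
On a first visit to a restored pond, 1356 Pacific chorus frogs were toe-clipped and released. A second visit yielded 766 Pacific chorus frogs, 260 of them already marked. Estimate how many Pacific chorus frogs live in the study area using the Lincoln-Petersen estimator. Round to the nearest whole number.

N ≈ 3995

If marked individuals mix randomly, R/C ≈ M/N, giving N ≈ M·C/R.
N = (1356 × 766) / 260 = 1038696 / 260 ≈ 3995.0 → 3995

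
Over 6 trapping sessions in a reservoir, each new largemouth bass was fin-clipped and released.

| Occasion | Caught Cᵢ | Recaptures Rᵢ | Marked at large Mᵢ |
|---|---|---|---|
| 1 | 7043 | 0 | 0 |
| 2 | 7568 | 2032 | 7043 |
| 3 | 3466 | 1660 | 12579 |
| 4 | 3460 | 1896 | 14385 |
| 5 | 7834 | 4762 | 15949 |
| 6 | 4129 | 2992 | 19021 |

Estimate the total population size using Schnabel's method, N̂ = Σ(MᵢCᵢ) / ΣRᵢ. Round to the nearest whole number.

N ≈ 26,245

Σ MᵢCᵢ = 0·7043 + 7043·7568 + 12579·3466 + 14385·3460 + 15949·7834 + 19021·4129 = 0 + 53301424 + 43598814 + 49772100 + 124944466 + 78537709 = 350154513
Σ Rᵢ = 0 + 2032 + 1660 + 1896 + 4762 + 2992 = 13342
N̂ = 350154513 / 13342 ≈ 26244.5 → 26245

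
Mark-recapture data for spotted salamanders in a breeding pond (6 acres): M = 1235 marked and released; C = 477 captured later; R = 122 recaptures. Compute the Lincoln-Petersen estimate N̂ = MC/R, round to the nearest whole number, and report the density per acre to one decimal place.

density ≈ 804.8 spotted salamanders per acre

N̂ = 1235·477/122 = 589095/122 ≈ 4828.6 → 4829
Density = N̂ / area = 4829 / 6 ≈ 804.83 → 804.8 per acre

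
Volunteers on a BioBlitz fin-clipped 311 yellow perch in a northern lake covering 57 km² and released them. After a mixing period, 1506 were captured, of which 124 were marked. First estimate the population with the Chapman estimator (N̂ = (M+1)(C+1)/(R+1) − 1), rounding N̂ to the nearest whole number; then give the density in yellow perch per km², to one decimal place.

density ≈ 66.0 yellow perch per km²

N̂ = 312·1507/125 − 1 = 470184/125 − 1 ≈ 3760.47 → 3760
Density = N̂ / area = 3760 / 57 ≈ 65.96 → 66.0 per km²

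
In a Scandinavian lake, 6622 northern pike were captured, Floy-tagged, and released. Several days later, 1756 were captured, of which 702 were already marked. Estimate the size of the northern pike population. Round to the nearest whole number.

N ≈ 16,564

The marked fraction in the recapture sample should equal the marked fraction in the population: 702/1756 = 6622/N.
N = (6622 × 1756) / 702 = 11628232 / 702 ≈ 16564.4 → 16564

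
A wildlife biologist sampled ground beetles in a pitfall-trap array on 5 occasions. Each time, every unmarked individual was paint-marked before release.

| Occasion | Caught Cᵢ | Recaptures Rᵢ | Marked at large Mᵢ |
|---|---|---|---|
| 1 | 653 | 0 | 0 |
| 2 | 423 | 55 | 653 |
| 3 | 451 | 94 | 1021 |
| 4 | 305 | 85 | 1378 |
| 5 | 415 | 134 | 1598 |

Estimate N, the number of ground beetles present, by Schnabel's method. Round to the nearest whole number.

N ≈ 4946

Σ MᵢCᵢ = 0·653 + 653·423 + 1021·451 + 1378·305 + 1598·415 = 0 + 276219 + 460471 + 420290 + 663170 = 1820150
Σ Rᵢ = 0 + 55 + 94 + 85 + 134 = 368
N̂ = 1820150 / 368 ≈ 4946.1 → 4946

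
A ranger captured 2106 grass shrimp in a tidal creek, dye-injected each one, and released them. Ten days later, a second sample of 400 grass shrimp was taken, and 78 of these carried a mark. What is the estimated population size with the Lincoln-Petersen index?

N = 10,800

N = (2106 × 400) / 78 = 842400 / 78 = 10800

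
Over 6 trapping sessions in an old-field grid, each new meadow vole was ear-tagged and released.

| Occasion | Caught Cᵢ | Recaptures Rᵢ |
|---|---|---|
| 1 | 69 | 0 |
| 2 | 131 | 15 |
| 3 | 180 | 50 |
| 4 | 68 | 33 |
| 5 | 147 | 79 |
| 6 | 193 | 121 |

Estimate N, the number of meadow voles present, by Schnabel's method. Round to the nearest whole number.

Marked at large before each occasion: Mᵢ = Σⱼ<ᵢ (Cⱼ − Rⱼ) → M1=0, M2=69, M3=185, M4=315, M5=350, M6=418
Σ MᵢCᵢ = 0·69 + 69·131 + 185·180 + 315·68 + 350·147 + 418·193 = 0 + 9039 + 33300 + 21420 + 51450 + 80674 = 195883
Σ Rᵢ = 0 + 15 + 50 + 33 + 79 + 121 = 298
N̂ = 195883 / 298 ≈ 657.3 → 657

N ≈ 657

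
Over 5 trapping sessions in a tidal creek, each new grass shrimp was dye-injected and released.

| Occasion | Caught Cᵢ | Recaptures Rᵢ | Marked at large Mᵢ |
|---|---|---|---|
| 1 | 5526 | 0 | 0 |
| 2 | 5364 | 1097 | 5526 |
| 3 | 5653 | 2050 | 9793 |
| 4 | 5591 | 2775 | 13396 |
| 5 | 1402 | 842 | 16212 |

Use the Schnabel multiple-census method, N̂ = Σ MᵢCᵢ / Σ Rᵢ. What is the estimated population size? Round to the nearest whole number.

N ≈ 27,000

Σ MᵢCᵢ = 0·5526 + 5526·5364 + 9793·5653 + 13396·5591 + 16212·1402 = 0 + 29641464 + 55359829 + 74897036 + 22729224 = 182627553
Σ Rᵢ = 0 + 1097 + 2050 + 2775 + 842 = 6764
N̂ = 182627553 / 6764 ≈ 26999.9 → 27000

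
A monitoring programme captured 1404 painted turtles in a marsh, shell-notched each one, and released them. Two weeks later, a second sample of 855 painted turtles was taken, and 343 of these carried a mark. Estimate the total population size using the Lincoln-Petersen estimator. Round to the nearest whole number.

The marked fraction in the recapture sample should equal the marked fraction in the population: 343/855 = 1404/N.
N = (1404 × 855) / 343 = 1200420 / 343 ≈ 3499.8 → 3500

N ≈ 3500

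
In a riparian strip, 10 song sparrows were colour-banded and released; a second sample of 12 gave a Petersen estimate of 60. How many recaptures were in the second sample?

From N = M·C/R: R = M·C / N = 10·12 / 60 = 120 / 60 = 2.

R = 2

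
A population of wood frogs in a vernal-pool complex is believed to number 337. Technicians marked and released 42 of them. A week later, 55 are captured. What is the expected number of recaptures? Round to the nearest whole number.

The marked fraction of the population is 42/337, so in a sample of 55 expect C·(M/N) marked.
E[R] = 42 × 55 / 337 = 2310 / 337 ≈ 6.9 → 7

expected recaptures ≈ 7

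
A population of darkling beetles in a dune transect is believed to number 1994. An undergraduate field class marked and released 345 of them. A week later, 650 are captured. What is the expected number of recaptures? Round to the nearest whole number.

Expected recaptures E[R] = M·C / N.
E[R] = 345 × 650 / 1994 = 224250 / 1994 ≈ 112.46 → 112

expected recaptures ≈ 112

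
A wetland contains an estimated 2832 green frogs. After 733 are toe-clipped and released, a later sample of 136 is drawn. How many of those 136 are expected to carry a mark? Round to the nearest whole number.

The marked fraction of the population is 733/2832, so in a sample of 136 expect C·(M/N) marked.
E[R] = 733 × 136 / 2832 = 99688 / 2832 ≈ 35.2 → 35

expected recaptures ≈ 35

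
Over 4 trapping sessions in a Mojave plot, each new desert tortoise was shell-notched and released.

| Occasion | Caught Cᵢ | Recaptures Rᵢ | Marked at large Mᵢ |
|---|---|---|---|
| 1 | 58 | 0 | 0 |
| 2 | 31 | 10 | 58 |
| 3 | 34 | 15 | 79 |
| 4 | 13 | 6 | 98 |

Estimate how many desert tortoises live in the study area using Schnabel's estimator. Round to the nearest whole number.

N ≈ 186

Σ MᵢCᵢ = 0·58 + 58·31 + 79·34 + 98·13 = 0 + 1798 + 2686 + 1274 = 5758
Σ Rᵢ = 0 + 10 + 15 + 6 = 31
N̂ = 5758 / 31 ≈ 185.7 → 186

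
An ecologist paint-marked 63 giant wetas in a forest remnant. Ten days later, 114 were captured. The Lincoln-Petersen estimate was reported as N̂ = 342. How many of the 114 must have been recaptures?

R = 21

From N = M·C/R: R = M·C / N = 63·114 / 342 = 7182 / 342 = 21.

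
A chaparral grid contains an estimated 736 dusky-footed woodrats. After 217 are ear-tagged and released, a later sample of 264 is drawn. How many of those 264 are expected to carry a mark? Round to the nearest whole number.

expected recaptures ≈ 78

Expected recaptures E[R] = M·C / N.
E[R] = 217 × 264 / 736 = 57288 / 736 ≈ 77.8 → 78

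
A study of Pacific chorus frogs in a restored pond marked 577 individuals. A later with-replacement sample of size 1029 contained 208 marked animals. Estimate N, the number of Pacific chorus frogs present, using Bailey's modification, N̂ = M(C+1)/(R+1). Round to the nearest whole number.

N ≈ 2844

N̂ = 577·(1029+1)/(208+1) = 577·1030/209 = 594310/209 ≈ 2843.6 → 2844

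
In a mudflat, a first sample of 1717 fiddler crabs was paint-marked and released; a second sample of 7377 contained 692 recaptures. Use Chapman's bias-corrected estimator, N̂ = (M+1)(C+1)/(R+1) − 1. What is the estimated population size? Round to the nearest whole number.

N ≈ 18,290

N̂ = (1717+1)(7377+1)/(692+1) − 1 = 1718·7378/693 − 1
= 12675404/693 − 1 ≈ 18290.6 − 1 ≈ 18289.6 → 18290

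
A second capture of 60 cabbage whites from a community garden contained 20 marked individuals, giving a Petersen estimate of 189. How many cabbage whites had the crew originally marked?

From N = M·C/R: M = N·R / C = 189·20 / 60 = 3780 / 60 = 63.

M = 63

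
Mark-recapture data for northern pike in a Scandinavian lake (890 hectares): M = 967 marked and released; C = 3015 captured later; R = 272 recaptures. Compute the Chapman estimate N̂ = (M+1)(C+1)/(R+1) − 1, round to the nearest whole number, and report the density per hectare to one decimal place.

density ≈ 12.0 northern pike per hectare

N̂ = 968·3016/273 − 1 = 2919488/273 − 1 ≈ 10693.1 → 10693
Density = N̂ / area = 10693 / 890 ≈ 12.01 → 12.0 per hectare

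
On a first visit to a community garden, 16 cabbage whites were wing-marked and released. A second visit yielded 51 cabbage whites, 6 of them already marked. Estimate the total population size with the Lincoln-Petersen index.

N = 136

N = (16 × 51) / 6 = 816 / 6 = 136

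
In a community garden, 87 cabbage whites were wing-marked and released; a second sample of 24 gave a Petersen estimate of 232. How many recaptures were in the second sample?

R = 9

From N = M·C/R: R = M·C / N = 87·24 / 232 = 2088 / 232 = 9.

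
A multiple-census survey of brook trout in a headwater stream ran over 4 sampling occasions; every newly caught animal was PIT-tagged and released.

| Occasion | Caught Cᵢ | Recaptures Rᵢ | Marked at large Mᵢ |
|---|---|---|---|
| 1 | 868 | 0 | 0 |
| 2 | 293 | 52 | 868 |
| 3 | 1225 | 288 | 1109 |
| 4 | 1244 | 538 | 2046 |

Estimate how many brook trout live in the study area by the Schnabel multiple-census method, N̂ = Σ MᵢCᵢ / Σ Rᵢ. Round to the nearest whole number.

Σ MᵢCᵢ = 0·868 + 868·293 + 1109·1225 + 2046·1244 = 0 + 254324 + 1358525 + 2545224 = 4158073
Σ Rᵢ = 0 + 52 + 288 + 538 = 878
N̂ = 4158073 / 878 ≈ 4735.8 → 4736

N ≈ 4736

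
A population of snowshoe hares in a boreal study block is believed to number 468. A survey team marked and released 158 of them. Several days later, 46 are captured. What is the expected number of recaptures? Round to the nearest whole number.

expected recaptures ≈ 16

Expected recaptures E[R] = M·C / N.
E[R] = 158 × 46 / 468 = 7268 / 468 ≈ 15.5 → 16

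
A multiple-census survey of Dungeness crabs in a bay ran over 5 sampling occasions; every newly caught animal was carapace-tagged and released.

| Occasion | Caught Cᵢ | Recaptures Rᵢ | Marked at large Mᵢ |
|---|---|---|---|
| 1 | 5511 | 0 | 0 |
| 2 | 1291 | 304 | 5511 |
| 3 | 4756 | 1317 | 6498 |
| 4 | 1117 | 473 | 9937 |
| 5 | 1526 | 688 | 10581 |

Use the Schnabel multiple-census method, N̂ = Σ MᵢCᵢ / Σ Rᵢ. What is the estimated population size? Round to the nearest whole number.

N ≈ 23,460

Σ MᵢCᵢ = 0·5511 + 5511·1291 + 6498·4756 + 9937·1117 + 10581·1526 = 0 + 7114701 + 30904488 + 11099629 + 16146606 = 65265424
Σ Rᵢ = 0 + 304 + 1317 + 473 + 688 = 2782
N̂ = 65265424 / 2782 ≈ 23459.9 → 23460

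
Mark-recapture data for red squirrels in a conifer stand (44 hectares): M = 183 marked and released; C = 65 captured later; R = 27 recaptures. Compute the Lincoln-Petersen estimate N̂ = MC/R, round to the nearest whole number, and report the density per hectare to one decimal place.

N̂ = 183·65/27 = 11895/27 ≈ 440.6 → 441
Density = N̂ / area = 441 / 44 ≈ 10.02 → 10.0 per hectare

density ≈ 10.0 red squirrels per hectare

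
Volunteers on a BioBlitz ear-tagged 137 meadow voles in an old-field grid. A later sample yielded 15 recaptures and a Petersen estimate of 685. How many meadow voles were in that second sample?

C = 75

From N = M·C/R: C = N·R / M = 685·15 / 137 = 10275 / 137 = 75.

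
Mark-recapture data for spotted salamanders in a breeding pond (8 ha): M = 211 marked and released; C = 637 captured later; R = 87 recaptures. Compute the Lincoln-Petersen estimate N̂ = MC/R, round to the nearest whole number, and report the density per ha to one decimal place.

N̂ = 211·637/87 = 134407/87 ≈ 1544.9 → 1545
Density = N̂ / area = 1545 / 8 ≈ 193.12 → 193.1 per ha

density ≈ 193.1 spotted salamanders per ha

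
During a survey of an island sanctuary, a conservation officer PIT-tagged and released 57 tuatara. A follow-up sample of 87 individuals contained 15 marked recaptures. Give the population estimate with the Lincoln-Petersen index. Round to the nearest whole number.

The marked fraction in the recapture sample should equal the marked fraction in the population: 15/87 = 57/N.
N = (57 × 87) / 15 = 4959 / 15 ≈ 330.6 → 331

N ≈ 331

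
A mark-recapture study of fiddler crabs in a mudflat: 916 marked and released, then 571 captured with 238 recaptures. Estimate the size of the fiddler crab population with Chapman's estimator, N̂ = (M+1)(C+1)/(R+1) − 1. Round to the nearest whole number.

N̂ = (916+1)(571+1)/(238+1) − 1 = 917·572/239 − 1
= 524524/239 − 1 ≈ 2194.7 − 1 ≈ 2193.7 → 2194

N ≈ 2194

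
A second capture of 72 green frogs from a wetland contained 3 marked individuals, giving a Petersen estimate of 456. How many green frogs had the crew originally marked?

From N = M·C/R: M = N·R / C = 456·3 / 72 = 1368 / 72 = 19.

M = 19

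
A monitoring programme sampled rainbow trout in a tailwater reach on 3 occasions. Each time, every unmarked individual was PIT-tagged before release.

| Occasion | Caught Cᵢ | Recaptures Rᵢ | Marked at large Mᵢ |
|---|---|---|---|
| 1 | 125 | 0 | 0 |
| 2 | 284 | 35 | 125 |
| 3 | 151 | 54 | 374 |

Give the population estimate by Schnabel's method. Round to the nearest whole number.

Σ MᵢCᵢ = 0·125 + 125·284 + 374·151 = 0 + 35500 + 56474 = 91974
Σ Rᵢ = 0 + 35 + 54 = 89
N̂ = 91974 / 89 ≈ 1033.4 → 1033

N ≈ 1033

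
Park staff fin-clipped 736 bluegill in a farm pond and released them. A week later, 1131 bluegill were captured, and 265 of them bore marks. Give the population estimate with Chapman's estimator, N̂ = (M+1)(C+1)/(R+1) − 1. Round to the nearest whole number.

N̂ = (736+1)(1131+1)/(265+1) − 1 = 737·1132/266 − 1
= 834284/266 − 1 ≈ 3136.4 − 1 ≈ 3135.4 → 3135

N ≈ 3135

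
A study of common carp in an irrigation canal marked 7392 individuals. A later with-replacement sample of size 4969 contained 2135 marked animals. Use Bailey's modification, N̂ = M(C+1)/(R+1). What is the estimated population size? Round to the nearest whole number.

N ≈ 17,200

N̂ = 7392·(4969+1)/(2135+1) = 7392·4970/2136 = 36738240/2136 ≈ 17199.6 → 17200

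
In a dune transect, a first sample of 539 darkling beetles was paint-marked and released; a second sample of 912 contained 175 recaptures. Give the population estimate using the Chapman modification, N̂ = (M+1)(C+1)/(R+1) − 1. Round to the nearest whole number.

N ≈ 2800

N̂ = (539+1)(912+1)/(175+1) − 1 = 540·913/176 − 1
= 493020/176 − 1 ≈ 2801.2 − 1 ≈ 2800.2 → 2800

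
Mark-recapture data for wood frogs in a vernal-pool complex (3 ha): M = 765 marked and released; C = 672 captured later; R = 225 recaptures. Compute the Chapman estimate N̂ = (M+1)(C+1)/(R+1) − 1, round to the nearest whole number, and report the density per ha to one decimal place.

density ≈ 760.0 wood frogs per ha

N̂ = 766·673/226 − 1 = 515518/226 − 1 ≈ 2280.1 → 2280
Density = N̂ / area = 2280 / 3 = 760.0 per ha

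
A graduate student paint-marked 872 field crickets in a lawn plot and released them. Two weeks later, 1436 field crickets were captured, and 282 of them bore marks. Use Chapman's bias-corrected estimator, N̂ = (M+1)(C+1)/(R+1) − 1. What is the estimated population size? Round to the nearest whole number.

N̂ = (872+1)(1436+1)/(282+1) − 1 = 873·1437/283 − 1
= 1254501/283 − 1 ≈ 4432.9 − 1 ≈ 4431.9 → 4432

N ≈ 4432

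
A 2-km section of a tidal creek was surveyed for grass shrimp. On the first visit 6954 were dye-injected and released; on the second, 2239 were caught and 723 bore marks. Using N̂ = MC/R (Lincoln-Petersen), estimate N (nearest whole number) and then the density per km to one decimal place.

density ≈ 10767.5 grass shrimp per km

N̂ = 6954·2239/723 = 15570006/723 ≈ 21535.3 → 21535
Density = N̂ / area = 21535 / 2 ≈ 10767.50 → 10767.5 per km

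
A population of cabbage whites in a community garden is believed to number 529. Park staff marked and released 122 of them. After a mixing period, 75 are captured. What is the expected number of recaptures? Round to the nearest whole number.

expected recaptures ≈ 17

The marked fraction of the population is 122/529, so in a sample of 75 expect C·(M/N) marked.
E[R] = 122 × 75 / 529 = 9150 / 529 ≈ 17.3 → 17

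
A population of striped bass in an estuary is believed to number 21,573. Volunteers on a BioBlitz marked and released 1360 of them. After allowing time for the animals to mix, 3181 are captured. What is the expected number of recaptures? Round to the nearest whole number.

Expected recaptures E[R] = M·C / N.
E[R] = 1360 × 3181 / 21573 = 4326160 / 21573 ≈ 200.5 → 201

expected recaptures ≈ 201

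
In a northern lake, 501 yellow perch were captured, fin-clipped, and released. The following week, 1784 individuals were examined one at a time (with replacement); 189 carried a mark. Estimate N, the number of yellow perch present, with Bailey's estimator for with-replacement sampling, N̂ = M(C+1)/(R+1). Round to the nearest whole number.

N̂ = 501·(1784+1)/(189+1) = 501·1785/190 = 894285/190 ≈ 4706.8 → 4707

N ≈ 4707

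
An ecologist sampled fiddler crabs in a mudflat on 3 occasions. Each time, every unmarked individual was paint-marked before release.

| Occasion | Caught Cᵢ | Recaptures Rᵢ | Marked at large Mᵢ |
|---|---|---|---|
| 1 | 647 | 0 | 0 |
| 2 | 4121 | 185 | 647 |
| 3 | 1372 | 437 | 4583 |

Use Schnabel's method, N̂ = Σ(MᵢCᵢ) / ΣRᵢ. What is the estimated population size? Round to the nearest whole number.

N ≈ 14,396

Σ MᵢCᵢ = 0·647 + 647·4121 + 4583·1372 = 0 + 2666287 + 6287876 = 8954163
Σ Rᵢ = 0 + 185 + 437 = 622
N̂ = 8954163 / 622 ≈ 14395.8 → 14396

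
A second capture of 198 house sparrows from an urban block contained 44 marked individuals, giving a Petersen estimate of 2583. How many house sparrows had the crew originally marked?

M = 574

From N = M·C/R: M = N·R / C = 2583·44 / 198 = 113652 / 198 = 574.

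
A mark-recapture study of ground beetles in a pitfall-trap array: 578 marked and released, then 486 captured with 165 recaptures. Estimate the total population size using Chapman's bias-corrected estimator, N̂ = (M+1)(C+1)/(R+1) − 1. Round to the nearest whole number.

N̂ = (578+1)(486+1)/(165+1) − 1 = 579·487/166 − 1
= 281973/166 − 1 ≈ 1698.6 − 1 ≈ 1697.6 → 1698

N ≈ 1698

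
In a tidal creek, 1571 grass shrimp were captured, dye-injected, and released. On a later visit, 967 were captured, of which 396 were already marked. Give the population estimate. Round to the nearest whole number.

N ≈ 3836

N = (1571 × 967) / 396 = 1519157 / 396 ≈ 3836.3 → 3836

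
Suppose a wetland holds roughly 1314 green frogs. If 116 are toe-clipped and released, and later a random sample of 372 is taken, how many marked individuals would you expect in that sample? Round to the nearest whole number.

expected recaptures ≈ 33

Expected recaptures E[R] = M·C / N.
E[R] = 116 × 372 / 1314 = 43152 / 1314 ≈ 32.8 → 33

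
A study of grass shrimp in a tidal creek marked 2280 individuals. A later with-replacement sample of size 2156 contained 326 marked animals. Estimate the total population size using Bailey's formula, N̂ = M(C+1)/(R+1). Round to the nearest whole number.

N ≈ 15,040

N̂ = 2280·(2156+1)/(326+1) = 2280·2157/327 = 4917960/327 ≈ 15039.6 → 15040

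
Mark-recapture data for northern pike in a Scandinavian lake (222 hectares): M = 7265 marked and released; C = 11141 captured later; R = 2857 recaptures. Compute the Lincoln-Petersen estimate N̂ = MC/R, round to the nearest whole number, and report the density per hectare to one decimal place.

density ≈ 127.6 northern pike per hectare

N̂ = 7265·11141/2857 = 80939365/2857 ≈ 28330.2 → 28330
Density = N̂ / area = 28330 / 222 ≈ 127.61 → 127.6 per hectare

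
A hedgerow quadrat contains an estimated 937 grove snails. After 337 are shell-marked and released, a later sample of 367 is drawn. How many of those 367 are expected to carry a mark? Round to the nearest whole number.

Expected recaptures E[R] = M·C / N.
E[R] = 337 × 367 / 937 = 123679 / 937 ≈ 132.0 → 132

expected recaptures ≈ 132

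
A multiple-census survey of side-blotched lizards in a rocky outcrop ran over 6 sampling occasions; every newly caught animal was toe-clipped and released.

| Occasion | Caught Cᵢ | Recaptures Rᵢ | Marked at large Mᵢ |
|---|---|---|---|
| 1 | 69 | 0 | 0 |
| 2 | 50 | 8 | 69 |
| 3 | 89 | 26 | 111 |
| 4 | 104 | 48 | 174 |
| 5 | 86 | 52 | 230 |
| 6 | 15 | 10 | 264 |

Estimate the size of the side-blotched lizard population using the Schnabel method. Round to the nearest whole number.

N ≈ 383

Σ MᵢCᵢ = 0·69 + 69·50 + 111·89 + 174·104 + 230·86 + 264·15 = 0 + 3450 + 9879 + 18096 + 19780 + 3960 = 55165
Σ Rᵢ = 0 + 8 + 26 + 48 + 52 + 10 = 144
N̂ = 55165 / 144 ≈ 383.1 → 383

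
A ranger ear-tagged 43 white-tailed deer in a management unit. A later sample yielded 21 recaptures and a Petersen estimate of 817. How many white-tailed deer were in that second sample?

C = 399

From N = M·C/R: C = N·R / M = 817·21 / 43 = 17157 / 43 = 399.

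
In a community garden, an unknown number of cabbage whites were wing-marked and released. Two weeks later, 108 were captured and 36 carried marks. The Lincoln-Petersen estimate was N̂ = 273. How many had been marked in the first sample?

From N = M·C/R: M = N·R / C = 273·36 / 108 = 9828 / 108 = 91.

M = 91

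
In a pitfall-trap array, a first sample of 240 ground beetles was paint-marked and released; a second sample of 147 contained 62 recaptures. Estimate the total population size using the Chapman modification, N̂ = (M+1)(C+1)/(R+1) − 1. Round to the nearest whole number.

N̂ = (240+1)(147+1)/(62+1) − 1 = 241·148/63 − 1
= 35668/63 − 1 ≈ 566.2 − 1 ≈ 565.2 → 565

N ≈ 565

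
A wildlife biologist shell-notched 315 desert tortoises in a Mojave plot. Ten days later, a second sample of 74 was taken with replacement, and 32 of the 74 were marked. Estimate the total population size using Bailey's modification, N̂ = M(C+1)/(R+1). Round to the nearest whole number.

N ≈ 716

N̂ = 315·(74+1)/(32+1) = 315·75/33 = 23625/33 ≈ 715.9 → 716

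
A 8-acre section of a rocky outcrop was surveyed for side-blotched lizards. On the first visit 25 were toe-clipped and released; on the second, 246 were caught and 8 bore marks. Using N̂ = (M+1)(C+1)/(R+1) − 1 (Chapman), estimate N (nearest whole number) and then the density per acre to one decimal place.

N̂ = 26·247/9 − 1 = 6422/9 − 1 ≈ 712.6 → 713
Density = N̂ / area = 713 / 8 ≈ 89.12 → 89.1 per acre

density ≈ 89.1 side-blotched lizards per acre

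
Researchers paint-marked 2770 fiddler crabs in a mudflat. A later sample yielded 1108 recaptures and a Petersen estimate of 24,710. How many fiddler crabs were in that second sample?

C = 9884

From N = M·C/R: C = N·R / M = 24710·1108 / 2770 = 27378680 / 2770 = 9884.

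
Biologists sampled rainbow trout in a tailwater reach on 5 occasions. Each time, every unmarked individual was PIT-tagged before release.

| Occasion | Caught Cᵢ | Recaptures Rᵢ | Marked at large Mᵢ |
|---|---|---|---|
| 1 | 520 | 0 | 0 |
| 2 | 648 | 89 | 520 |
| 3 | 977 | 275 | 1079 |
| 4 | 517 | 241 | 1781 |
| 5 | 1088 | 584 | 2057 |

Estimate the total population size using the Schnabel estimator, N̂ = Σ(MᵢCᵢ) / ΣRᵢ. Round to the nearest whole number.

Σ MᵢCᵢ = 0·520 + 520·648 + 1079·977 + 1781·517 + 2057·1088 = 0 + 336960 + 1054183 + 920777 + 2238016 = 4549936
Σ Rᵢ = 0 + 89 + 275 + 241 + 584 = 1189
N̂ = 4549936 / 1189 ≈ 3826.7 → 3827

N ≈ 3827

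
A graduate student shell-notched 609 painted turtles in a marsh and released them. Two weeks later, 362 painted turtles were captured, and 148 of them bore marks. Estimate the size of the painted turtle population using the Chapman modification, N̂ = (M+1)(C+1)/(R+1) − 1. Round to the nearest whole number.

N̂ = (609+1)(362+1)/(148+1) − 1 = 610·363/149 − 1
= 221430/149 − 1 ≈ 1486.1 − 1 ≈ 1485.1 → 1485

N ≈ 1485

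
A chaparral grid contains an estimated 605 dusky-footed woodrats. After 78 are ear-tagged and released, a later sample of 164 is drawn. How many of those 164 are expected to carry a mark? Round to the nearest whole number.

The marked fraction of the population is 78/605, so in a sample of 164 expect C·(M/N) marked.
E[R] = 78 × 164 / 605 = 12792 / 605 ≈ 21.1 → 21

expected recaptures ≈ 21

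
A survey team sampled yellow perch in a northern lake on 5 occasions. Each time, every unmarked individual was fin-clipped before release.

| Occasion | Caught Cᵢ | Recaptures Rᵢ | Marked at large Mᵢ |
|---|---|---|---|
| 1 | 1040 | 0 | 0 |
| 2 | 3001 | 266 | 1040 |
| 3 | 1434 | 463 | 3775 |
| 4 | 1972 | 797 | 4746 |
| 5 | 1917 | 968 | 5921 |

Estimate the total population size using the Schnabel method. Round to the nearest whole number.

Σ MᵢCᵢ = 0·1040 + 1040·3001 + 3775·1434 + 4746·1972 + 5921·1917 = 0 + 3121040 + 5413350 + 9359112 + 11350557 = 29244059
Σ Rᵢ = 0 + 266 + 463 + 797 + 968 = 2494
N̂ = 29244059 / 2494 ≈ 11725.8 → 11726

N ≈ 11,726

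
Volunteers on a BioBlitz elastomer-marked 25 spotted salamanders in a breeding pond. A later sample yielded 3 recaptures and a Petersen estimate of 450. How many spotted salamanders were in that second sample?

C = 54

From N = M·C/R: C = N·R / M = 450·3 / 25 = 1350 / 25 = 54.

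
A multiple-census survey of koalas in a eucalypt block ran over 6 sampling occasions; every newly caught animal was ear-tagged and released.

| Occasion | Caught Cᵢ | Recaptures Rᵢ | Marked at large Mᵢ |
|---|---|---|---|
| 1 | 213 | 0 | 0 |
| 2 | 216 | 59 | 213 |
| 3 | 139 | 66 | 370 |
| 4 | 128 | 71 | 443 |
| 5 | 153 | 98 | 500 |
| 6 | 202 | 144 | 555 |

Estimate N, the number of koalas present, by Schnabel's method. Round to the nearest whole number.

N ≈ 783

Σ MᵢCᵢ = 0·213 + 213·216 + 370·139 + 443·128 + 500·153 + 555·202 = 0 + 46008 + 51430 + 56704 + 76500 + 112110 = 342752
Σ Rᵢ = 0 + 59 + 66 + 71 + 98 + 144 = 438
N̂ = 342752 / 438 ≈ 782.5 → 783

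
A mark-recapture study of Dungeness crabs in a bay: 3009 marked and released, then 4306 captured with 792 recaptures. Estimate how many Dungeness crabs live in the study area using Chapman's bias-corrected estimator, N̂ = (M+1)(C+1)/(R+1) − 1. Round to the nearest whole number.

N̂ = (3009+1)(4306+1)/(792+1) − 1 = 3010·4307/793 − 1
= 12964070/793 − 1 ≈ 16348.1 − 1 ≈ 16347.1 → 16347

N ≈ 16,347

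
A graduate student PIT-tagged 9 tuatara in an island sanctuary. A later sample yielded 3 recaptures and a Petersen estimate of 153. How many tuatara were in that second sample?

C = 51

From N = M·C/R: C = N·R / M = 153·3 / 9 = 459 / 9 = 51.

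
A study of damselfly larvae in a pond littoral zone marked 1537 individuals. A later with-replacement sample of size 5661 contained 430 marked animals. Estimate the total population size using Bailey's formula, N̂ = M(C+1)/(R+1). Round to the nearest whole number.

N ≈ 20,191

N̂ = 1537·(5661+1)/(430+1) = 1537·5662/431 = 8702494/431 ≈ 20191.4 → 20191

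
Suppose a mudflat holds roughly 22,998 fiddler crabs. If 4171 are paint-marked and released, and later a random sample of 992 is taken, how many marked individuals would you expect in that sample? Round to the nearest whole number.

expected recaptures ≈ 180

Expected recaptures E[R] = M·C / N.
E[R] = 4171 × 992 / 22998 = 4137632 / 22998 ≈ 179.9 → 180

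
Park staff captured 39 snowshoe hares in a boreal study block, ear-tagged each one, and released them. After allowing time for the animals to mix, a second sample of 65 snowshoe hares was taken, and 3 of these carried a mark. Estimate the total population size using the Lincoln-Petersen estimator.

N = (39 × 65) / 3 = 2535 / 3 = 845

N = 845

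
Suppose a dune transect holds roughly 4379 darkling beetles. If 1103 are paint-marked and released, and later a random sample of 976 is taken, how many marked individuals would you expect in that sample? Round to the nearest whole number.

The marked fraction of the population is 1103/4379, so in a sample of 976 expect C·(M/N) marked.
E[R] = 1103 × 976 / 4379 = 1076528 / 4379 ≈ 245.8 → 246

expected recaptures ≈ 246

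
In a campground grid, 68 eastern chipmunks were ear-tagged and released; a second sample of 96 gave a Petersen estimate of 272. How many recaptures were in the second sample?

R = 24

From N = M·C/R: R = M·C / N = 68·96 / 272 = 6528 / 272 = 24.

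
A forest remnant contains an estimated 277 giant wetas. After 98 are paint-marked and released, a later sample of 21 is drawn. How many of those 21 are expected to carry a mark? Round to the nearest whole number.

Expected recaptures E[R] = M·C / N.
E[R] = 98 × 21 / 277 = 2058 / 277 ≈ 7.4 → 7

expected recaptures ≈ 7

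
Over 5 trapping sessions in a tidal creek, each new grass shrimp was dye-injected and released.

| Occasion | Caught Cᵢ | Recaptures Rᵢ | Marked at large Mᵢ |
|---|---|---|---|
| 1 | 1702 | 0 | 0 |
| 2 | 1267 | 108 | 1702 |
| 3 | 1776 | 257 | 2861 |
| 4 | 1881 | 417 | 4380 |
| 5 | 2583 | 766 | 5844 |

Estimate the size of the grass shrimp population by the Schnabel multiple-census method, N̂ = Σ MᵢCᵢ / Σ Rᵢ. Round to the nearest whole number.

N ≈ 19,749

Σ MᵢCᵢ = 0·1702 + 1702·1267 + 2861·1776 + 4380·1881 + 5844·2583 = 0 + 2156434 + 5081136 + 8238780 + 15095052 = 30571402
Σ Rᵢ = 0 + 108 + 257 + 417 + 766 = 1548
N̂ = 30571402 / 1548 ≈ 19749.0 → 19749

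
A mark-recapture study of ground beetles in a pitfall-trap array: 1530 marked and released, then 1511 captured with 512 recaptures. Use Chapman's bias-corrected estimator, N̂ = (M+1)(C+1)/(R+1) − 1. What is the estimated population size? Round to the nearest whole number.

N̂ = (1530+1)(1511+1)/(512+1) − 1 = 1531·1512/513 − 1
= 2314872/513 − 1 ≈ 4512.4 − 1 ≈ 4511.4 → 4511

N ≈ 4511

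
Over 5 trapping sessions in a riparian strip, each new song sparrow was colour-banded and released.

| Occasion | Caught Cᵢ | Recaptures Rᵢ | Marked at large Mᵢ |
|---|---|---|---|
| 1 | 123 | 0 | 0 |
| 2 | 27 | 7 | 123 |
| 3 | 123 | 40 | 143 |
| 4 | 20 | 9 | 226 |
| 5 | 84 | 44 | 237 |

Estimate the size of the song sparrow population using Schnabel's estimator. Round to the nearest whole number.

Σ MᵢCᵢ = 0·123 + 123·27 + 143·123 + 226·20 + 237·84 = 0 + 3321 + 17589 + 4520 + 19908 = 45338
Σ Rᵢ = 0 + 7 + 40 + 9 + 44 = 100
N̂ = 45338 / 100 ≈ 453.4 → 453

N ≈ 453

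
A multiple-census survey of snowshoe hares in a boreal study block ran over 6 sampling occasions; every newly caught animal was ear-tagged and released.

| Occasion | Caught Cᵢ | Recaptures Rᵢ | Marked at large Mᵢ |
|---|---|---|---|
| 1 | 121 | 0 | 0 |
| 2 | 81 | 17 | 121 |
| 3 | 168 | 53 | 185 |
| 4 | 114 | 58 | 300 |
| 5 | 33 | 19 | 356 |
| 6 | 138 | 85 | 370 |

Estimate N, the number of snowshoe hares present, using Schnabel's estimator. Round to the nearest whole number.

N ≈ 594

Σ MᵢCᵢ = 0·121 + 121·81 + 185·168 + 300·114 + 356·33 + 370·138 = 0 + 9801 + 31080 + 34200 + 11748 + 51060 = 137889
Σ Rᵢ = 0 + 17 + 53 + 58 + 19 + 85 = 232
N̂ = 137889 / 232 ≈ 594.3 → 594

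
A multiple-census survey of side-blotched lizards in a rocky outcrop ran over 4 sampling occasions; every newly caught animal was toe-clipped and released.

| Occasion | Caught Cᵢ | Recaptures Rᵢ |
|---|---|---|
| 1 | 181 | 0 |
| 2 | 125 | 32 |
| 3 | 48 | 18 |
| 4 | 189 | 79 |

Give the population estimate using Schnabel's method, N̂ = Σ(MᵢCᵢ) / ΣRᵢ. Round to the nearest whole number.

N ≈ 723

Marked at large before each occasion: Mᵢ = Σⱼ<ᵢ (Cⱼ − Rⱼ) → M1=0, M2=181, M3=274, M4=304
Σ MᵢCᵢ = 0·181 + 181·125 + 274·48 + 304·189 = 0 + 22625 + 13152 + 57456 = 93233
Σ Rᵢ = 0 + 32 + 18 + 79 = 129
N̂ = 93233 / 129 ≈ 722.7 → 723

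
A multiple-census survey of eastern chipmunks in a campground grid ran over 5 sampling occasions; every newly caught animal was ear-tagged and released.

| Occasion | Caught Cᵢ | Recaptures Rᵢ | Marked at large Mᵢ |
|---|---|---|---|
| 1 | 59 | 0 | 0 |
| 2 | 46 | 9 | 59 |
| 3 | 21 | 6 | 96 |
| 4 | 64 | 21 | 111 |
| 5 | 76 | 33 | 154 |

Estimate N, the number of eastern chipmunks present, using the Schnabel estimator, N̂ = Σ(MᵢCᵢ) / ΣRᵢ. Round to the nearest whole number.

N ≈ 341

Σ MᵢCᵢ = 0·59 + 59·46 + 96·21 + 111·64 + 154·76 = 0 + 2714 + 2016 + 7104 + 11704 = 23538
Σ Rᵢ = 0 + 9 + 6 + 21 + 33 = 69
N̂ = 23538 / 69 ≈ 341.1 → 341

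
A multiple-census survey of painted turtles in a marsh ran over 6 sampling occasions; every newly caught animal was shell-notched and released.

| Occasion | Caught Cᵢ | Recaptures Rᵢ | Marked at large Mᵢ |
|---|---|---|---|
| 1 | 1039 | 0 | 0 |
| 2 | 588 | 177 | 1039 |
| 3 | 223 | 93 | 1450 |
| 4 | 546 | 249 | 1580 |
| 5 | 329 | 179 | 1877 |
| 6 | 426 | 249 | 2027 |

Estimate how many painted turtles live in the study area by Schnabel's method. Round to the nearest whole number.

Σ MᵢCᵢ = 0·1039 + 1039·588 + 1450·223 + 1580·546 + 1877·329 + 2027·426 = 0 + 610932 + 323350 + 862680 + 617533 + 863502 = 3277997
Σ Rᵢ = 0 + 177 + 93 + 249 + 179 + 249 = 947
N̂ = 3277997 / 947 ≈ 3461.45 → 3461

N ≈ 3461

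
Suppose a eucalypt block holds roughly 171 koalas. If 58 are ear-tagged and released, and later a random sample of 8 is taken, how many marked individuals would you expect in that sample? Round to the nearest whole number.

Expected recaptures E[R] = M·C / N.
E[R] = 58 × 8 / 171 = 464 / 171 ≈ 2.7 → 3

expected recaptures ≈ 3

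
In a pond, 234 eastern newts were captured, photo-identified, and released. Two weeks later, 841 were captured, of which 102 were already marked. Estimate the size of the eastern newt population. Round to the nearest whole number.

N = (234 × 841) / 102 = 196794 / 102 ≈ 1929.4 → 1929

N ≈ 1929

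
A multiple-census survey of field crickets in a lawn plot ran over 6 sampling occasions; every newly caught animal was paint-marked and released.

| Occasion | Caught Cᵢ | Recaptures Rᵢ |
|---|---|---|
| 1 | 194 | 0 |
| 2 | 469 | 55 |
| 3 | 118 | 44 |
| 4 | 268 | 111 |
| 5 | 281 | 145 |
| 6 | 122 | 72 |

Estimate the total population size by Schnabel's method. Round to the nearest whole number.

N ≈ 1640

Marked at large before each occasion: Mᵢ = Σⱼ<ᵢ (Cⱼ − Rⱼ) → M1=0, M2=194, M3=608, M4=682, M5=839, M6=975
Σ MᵢCᵢ = 0·194 + 194·469 + 608·118 + 682·268 + 839·281 + 975·122 = 0 + 90986 + 71744 + 182776 + 235759 + 118950 = 700215
Σ Rᵢ = 0 + 55 + 44 + 111 + 145 + 72 = 427
N̂ = 700215 / 427 ≈ 1639.8 → 1640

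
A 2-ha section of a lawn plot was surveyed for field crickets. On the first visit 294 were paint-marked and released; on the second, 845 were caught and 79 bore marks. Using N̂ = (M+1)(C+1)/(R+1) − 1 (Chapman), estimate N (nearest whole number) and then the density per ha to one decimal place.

density ≈ 1559.5 field crickets per ha

N̂ = 295·846/80 − 1 = 249570/80 − 1 ≈ 3118.6 → 3119
Density = N̂ / area = 3119 / 2 ≈ 1559.50 → 1559.5 per ha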